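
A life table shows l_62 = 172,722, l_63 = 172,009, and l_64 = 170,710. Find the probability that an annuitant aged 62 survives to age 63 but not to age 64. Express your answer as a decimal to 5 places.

We want 1|1q62 = (l_63 − l_64)/l_62.
This is the probability of reaching 63 but not 64, conditional on being alive at 62: (l_63 − l_64) / l_62.
= (172,009 − 170,710) / 172,722 = 1,299 / 172,722 = 0.007521.

0.00752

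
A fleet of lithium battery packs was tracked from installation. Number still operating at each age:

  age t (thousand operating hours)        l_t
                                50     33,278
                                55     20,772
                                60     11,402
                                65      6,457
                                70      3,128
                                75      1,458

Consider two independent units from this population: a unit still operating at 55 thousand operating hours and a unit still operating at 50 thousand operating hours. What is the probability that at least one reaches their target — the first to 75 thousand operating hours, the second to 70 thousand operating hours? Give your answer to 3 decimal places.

p₁ = l_75/l_55 = 1,458/20,772 = 0.070191; p₂ = l_70/l_50 = 3,128/33,278 = 0.093996.
P(at least one) = 1 − (1−p₁)(1−p₂) = 1 − 0.929809 × 0.906004 = 0.157589.

0.158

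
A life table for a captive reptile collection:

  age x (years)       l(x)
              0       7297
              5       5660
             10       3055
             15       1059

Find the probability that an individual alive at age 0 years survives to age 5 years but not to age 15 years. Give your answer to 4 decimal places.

This is the probability of reaching 5 but not 15, conditional on being alive at 0: (l(5) − l(15)) / l(0).
= (5660 − 1059) / 7297 = 4601 / 7297 = 0.630533.

0.6305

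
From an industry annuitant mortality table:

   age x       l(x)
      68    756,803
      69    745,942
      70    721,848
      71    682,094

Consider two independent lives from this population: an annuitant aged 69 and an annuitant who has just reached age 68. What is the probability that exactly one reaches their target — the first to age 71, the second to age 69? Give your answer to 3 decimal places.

0.097

p₁ = l(71)/l(69) = 682,094/745,942 = 0.914406; p₂ = l(69)/l(68) = 745,942/756,803 = 0.985649.
P(exactly one) = p₁(1−p₂) + (1−p₁)p₂ = 0.013123 + 0.084366 = 0.097488.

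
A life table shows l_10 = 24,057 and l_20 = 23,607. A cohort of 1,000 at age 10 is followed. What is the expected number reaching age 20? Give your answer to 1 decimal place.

981.3

The relevant probability is 23,607/24,057 = 0.981294.
Expected number = 1,000 × 0.981294 = 981.3.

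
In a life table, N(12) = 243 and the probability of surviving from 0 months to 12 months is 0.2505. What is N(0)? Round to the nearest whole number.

970

N(0) = N(12) / p = 243 / 0.2505 = 970.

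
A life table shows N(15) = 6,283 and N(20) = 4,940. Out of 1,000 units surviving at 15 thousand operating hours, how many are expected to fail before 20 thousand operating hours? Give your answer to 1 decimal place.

213.8

The relevant probability is 1 − 4,940/6,283 = 0.213751.
Expected number = 1,000 × 0.213751 = 213.8.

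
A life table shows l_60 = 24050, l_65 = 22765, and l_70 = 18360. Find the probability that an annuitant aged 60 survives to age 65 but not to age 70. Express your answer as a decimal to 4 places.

We want 5|5q60 = (l_65 − l_70)/l_60.
This is the probability of reaching 65 but not 70, conditional on being alive at 60: (l_65 − l_70) / l_60.
= (22765 − 18360) / 24050 = 4405 / 24050 = 0.183160.

0.1832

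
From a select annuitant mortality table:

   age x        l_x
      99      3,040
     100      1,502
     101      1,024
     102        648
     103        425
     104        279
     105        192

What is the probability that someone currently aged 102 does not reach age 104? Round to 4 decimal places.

0.5694

P(die before 104 | alive at 102) = 1 − l_104/l_102 = 1 − 279/648 = (369)/648 = 0.569444.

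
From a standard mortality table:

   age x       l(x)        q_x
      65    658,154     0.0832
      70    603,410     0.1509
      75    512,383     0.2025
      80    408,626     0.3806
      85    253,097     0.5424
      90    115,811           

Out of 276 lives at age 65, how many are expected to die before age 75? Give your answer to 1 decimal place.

61.1

The relevant probability is 1 − 512,383/658,154 = 0.221485.
Expected number = 276 × 0.221485 = 61.1.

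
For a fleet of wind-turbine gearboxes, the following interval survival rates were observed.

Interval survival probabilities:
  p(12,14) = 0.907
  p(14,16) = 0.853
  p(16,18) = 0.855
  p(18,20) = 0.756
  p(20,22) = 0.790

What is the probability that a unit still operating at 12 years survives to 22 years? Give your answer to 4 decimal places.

Survival from 12 to 22 is the product of surviving each interval: 0.907 × 0.853 × 0.855 × 0.756 × 0.790.
= 0.395068.

0.3951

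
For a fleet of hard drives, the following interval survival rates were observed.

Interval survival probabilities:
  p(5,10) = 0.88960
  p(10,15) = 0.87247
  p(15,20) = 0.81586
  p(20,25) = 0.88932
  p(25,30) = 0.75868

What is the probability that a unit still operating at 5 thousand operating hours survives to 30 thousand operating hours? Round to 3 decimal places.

0.427

Chaining the interval survival probabilities: 0.88960 × 0.87247 × 0.81586 × 0.88932 × 0.75868.
= 0.427246.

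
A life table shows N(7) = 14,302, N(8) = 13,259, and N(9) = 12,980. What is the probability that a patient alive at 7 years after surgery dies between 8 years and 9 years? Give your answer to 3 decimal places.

0.020

This is the probability of reaching 8 but not 9, conditional on being alive at 7: (N(8) − N(9)) / N(7).
= (13,259 − 12,980) / 14,302 = 279 / 14,302 = 0.019508.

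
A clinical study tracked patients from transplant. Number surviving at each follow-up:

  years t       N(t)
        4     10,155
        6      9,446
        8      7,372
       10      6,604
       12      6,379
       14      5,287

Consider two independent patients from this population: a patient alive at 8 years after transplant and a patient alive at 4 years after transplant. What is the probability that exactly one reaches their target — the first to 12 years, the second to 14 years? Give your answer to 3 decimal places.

p₁ = N(12)/N(8) = 6,379/7,372 = 0.865301; p₂ = N(14)/N(4) = 5,287/10,155 = 0.520630.
P(exactly one) = p₁(1−p₂) + (1−p₁)p₂ = 0.414799 + 0.070128 = 0.484928.

0.485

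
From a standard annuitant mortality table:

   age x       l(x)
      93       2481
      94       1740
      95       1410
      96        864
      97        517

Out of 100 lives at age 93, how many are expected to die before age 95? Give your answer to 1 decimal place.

The relevant probability is 1 − 1410/2481 = 0.431681.
Expected number = 100 × 0.431681 = 43.2.

43.2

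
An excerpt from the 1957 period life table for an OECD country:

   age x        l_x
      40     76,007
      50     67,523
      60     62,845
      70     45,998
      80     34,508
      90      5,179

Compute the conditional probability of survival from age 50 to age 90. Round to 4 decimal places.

0.0767

We want 40p50 = l_90/l_50.
The conditional survival probability is l_90/l_50 = 5,179/67,523 = 0.076700.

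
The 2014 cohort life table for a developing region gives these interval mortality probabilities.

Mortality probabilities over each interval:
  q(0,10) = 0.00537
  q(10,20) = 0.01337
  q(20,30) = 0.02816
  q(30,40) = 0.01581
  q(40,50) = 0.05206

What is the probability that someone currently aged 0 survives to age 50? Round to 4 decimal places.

0.8898

Survival from 0 to 50 is the product of surviving each interval: (1 − 0.00537) × (1 − 0.01337) × (1 − 0.02816) × (1 − 0.01581) × (1 − 0.05206).
= 0.99463 × 0.98663 × 0.97184 × 0.98419 × 0.94794 = 0.889755.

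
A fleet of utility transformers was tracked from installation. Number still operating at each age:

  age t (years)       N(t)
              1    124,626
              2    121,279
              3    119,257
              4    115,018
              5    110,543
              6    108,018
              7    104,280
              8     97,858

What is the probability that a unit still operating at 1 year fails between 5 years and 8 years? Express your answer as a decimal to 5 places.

0.10178

This is the probability of reaching 5 but not 8, conditional on being operational at 1: (N(5) − N(8)) / N(1).
= (110,543 − 97,858) / 124,626 = 12,685 / 124,626 = 0.101785.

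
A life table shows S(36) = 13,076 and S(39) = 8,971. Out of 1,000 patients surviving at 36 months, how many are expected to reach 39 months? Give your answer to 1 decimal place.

686.1

The relevant probability is 8,971/13,076 = 0.686066.
Expected number = 1,000 × 0.686066 = 686.1.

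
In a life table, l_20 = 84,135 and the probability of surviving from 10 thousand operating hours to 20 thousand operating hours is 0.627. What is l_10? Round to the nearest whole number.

134187

l_10 = l_20 / p = 84,135 / 0.627 = 134187.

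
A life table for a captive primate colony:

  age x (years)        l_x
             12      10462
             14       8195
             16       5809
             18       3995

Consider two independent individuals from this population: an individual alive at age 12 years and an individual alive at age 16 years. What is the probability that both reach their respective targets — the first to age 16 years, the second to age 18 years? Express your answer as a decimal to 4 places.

0.3819

p₁ = l_16/l_12 = 5809/10462 = 0.555248; p₂ = l_18/l_16 = 3995/5809 = 0.687726.
P(both) = p₁ × p₂ = 0.555248 × 0.687726 = 0.381858.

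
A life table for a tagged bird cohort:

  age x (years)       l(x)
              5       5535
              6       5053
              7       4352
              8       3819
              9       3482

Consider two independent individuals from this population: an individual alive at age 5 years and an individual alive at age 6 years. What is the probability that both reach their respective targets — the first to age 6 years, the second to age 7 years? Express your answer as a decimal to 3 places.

p₁ = l(6)/l(5) = 5053/5535 = 0.912918; p₂ = l(7)/l(6) = 4352/5053 = 0.861271.
P(both) = p₁ × p₂ = 0.912918 × 0.861271 = 0.786270.

0.786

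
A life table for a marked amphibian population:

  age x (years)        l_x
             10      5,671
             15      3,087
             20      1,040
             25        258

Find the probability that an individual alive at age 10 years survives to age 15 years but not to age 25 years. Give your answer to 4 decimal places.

This is the probability of reaching 15 but not 25, conditional on being alive at 10: (l_15 − l_25) / l_10.
= (3,087 − 258) / 5,671 = 2,829 / 5,671 = 0.498854.

0.4989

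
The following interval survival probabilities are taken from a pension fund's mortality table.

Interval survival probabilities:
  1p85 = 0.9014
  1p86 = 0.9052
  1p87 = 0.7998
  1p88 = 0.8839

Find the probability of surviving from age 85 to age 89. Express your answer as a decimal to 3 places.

4p85 = 0.9014 × 0.9052 × 0.7998 × 0.8839.
= 0.576828.

0.577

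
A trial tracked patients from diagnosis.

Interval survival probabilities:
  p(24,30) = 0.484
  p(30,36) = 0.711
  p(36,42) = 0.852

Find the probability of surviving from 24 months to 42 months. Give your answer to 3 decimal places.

0.293

Chaining the interval survival probabilities: 0.484 × 0.711 × 0.852.
= 0.293194.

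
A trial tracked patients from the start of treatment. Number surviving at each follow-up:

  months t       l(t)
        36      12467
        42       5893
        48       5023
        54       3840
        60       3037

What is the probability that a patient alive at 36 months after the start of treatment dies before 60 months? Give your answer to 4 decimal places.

P(die before 60 | alive at 36) = 1 − l(60)/l(36) = 1 − 3037/12467 = (9430)/12467 = 0.756397.

0.7564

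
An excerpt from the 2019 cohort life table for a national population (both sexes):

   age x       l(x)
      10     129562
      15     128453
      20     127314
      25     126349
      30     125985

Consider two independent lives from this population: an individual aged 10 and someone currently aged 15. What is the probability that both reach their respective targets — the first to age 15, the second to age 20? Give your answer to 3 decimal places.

p₁ = l(15)/l(10) = 128453/129562 = 0.991440; p₂ = l(20)/l(15) = 127314/128453 = 0.991133.
P(both) = p₁ × p₂ = 0.991440 × 0.991133 = 0.982649.

0.983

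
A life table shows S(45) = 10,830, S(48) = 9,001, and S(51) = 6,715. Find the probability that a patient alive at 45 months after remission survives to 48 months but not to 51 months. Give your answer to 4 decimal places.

This is the probability of reaching 48 but not 51, conditional on being alive at 45: (S(48) − S(51)) / S(45).
= (9,001 − 6,715) / 10,830 = 2,286 / 10,830 = 0.211080.

0.2111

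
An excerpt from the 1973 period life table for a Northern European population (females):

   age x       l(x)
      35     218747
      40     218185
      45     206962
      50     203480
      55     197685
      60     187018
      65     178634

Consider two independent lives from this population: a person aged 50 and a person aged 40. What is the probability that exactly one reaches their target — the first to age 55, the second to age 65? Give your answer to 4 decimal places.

p₁ = l(55)/l(50) = 197685/203480 = 0.971521; p₂ = l(65)/l(40) = 178634/218185 = 0.818727.
P(exactly one) = p₁(1−p₂) + (1−p₁)p₂ = 0.176111 + 0.023317 = 0.199427.

0.1994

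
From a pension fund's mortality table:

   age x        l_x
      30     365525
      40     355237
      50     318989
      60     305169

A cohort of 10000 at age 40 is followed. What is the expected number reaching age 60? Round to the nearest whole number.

The relevant probability is 305169/355237 = 0.859057.
Expected number = 10000 × 0.859057 = 8591.

8591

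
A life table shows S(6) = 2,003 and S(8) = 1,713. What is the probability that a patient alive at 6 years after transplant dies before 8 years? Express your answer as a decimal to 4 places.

P(die before 8 | alive at 6) = 1 − S(8)/S(6) = 1 − 1,713/2,003 = (290)/2,003 = 0.144783.

0.1448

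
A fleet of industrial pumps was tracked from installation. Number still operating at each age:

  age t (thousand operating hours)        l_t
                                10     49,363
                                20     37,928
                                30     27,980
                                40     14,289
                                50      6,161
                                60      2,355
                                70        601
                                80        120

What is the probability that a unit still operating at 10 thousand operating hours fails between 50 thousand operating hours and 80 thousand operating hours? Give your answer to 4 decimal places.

0.1224

This is the probability of reaching 50 but not 80, conditional on being operational at 10: (l_50 − l_80) / l_10.
= (6,161 − 120) / 49,363 = 6,041 / 49,363 = 0.122379.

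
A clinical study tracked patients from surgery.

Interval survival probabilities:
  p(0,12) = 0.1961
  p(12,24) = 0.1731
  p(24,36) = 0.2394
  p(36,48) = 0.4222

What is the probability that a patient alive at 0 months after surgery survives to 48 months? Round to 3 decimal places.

0.003

Survival from 0 to 48 is the product of surviving each interval: 0.1961 × 0.1731 × 0.2394 × 0.4222.
= 0.003431.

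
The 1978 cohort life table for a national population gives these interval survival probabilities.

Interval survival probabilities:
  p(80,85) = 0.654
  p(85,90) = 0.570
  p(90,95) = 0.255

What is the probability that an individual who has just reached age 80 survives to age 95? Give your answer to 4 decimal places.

0.0951

Chaining the interval survival probabilities: 0.654 × 0.570 × 0.255.
= 0.095059.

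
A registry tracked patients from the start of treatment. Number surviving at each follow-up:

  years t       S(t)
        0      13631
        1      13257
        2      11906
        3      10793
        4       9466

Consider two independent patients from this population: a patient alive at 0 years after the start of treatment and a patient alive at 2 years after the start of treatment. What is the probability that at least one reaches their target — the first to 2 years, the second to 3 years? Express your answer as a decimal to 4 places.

p₁ = S(2)/S(0) = 11906/13631 = 0.873450; p₂ = S(3)/S(2) = 10793/11906 = 0.906518.
P(at least one) = 1 − (1−p₁)(1−p₂) = 1 − 0.126550 × 0.093482 = 0.988170.

0.9882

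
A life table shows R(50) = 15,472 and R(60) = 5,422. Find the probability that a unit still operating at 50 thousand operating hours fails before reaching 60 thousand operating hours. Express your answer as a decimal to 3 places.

0.650

P(fail before 60 | operational at 50) = 1 − R(60)/R(50) = 1 − 5,422/15,472 = (10,050)/15,472 = 0.649560.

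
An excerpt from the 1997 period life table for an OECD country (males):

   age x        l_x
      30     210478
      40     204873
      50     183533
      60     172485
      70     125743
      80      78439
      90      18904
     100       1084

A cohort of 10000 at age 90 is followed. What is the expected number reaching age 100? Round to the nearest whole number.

573

The relevant probability is 1084/18904 = 0.057342.
Expected number = 10000 × 0.057342 = 573.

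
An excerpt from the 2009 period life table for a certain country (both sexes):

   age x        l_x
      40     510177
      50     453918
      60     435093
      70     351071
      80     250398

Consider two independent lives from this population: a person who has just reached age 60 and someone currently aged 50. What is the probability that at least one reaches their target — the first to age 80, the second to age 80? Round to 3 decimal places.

0.810

p₁ = l_80/l_60 = 250398/435093 = 0.575505; p₂ = l_80/l_50 = 250398/453918 = 0.551637.
P(at least one) = 1 − (1−p₁)(1−p₂) = 1 − 0.424495 × 0.448363 = 0.809672.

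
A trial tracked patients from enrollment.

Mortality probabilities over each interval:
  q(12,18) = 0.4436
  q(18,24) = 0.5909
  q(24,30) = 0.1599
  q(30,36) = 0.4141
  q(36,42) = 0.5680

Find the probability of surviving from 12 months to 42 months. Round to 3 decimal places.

The overall survival probability is (1 − 0.4436) × (1 − 0.5909) × (1 − 0.1599) × (1 − 0.4141) × (1 − 0.5680).
= 0.5564 × 0.4091 × 0.8401 × 0.5859 × 0.4320 = 0.048401.

0.048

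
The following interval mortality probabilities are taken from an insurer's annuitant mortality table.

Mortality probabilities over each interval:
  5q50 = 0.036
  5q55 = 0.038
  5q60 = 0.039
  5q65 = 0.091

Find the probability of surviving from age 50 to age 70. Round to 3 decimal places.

0.810

Survival from 50 to 70 is the product of surviving each interval: (1 − 0.036) × (1 − 0.038) × (1 − 0.039) × (1 − 0.091).
= 0.964 × 0.962 × 0.961 × 0.909 = 0.810101.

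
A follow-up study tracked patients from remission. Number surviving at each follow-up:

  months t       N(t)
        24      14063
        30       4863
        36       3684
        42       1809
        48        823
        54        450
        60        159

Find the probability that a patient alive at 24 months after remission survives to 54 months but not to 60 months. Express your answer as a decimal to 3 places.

0.021

This is the probability of reaching 54 but not 60, conditional on being alive at 24: (N(54) − N(60)) / N(24).
= (450 − 159) / 14063 = 291 / 14063 = 0.020693.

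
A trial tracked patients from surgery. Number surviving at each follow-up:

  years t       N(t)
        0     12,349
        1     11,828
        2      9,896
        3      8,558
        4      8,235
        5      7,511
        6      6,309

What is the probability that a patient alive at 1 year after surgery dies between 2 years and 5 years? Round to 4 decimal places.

0.2016

This is the probability of reaching 2 but not 5, conditional on being alive at 1: (N(2) − N(5)) / N(1).
= (9,896 − 7,511) / 11,828 = 2,385 / 11,828 = 0.201640.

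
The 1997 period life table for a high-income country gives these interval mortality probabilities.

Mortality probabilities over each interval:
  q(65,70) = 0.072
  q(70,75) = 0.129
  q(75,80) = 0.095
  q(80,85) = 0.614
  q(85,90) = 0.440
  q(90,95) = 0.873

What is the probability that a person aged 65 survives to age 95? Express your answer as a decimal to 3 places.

0.020

Chaining the interval survival probabilities: (1 − 0.072) × (1 − 0.129) × (1 − 0.095) × (1 − 0.614) × (1 − 0.440) × (1 − 0.873).
= 0.928 × 0.871 × 0.905 × 0.386 × 0.560 × 0.127 = 0.020081.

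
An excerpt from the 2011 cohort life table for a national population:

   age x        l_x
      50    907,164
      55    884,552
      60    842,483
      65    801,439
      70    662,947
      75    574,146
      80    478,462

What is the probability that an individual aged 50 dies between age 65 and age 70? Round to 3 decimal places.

0.153

We want 15|5q50 = (l_65 − l_70)/l_50.
This is the probability of reaching 65 but not 70, conditional on being alive at 50: (l_65 − l_70) / l_50.
= (801,439 − 662,947) / 907,164 = 138,492 / 907,164 = 0.152665.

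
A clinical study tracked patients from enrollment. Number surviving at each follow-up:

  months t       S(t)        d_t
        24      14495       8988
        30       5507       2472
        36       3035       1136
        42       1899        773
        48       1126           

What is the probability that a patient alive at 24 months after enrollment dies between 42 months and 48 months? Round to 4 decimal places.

This is the probability of reaching 42 but not 48, conditional on being alive at 24: (S(42) − S(48)) / S(24).
= (1899 − 1126) / 14495 = 773 / 14495 = 0.053329.

0.0533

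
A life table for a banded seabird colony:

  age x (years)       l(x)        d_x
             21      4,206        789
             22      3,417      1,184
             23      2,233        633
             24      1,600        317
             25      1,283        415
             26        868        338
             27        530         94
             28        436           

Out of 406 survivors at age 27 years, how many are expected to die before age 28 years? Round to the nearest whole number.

The relevant probability is 1 − 436/530 = 0.177358.
Expected number = 406 × 0.177358 = 72.

72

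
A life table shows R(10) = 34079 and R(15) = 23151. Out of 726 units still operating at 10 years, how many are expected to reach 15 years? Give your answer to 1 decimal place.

493.2

The relevant probability is 23151/34079 = 0.679333.
Expected number = 726 × 0.679333 = 493.2.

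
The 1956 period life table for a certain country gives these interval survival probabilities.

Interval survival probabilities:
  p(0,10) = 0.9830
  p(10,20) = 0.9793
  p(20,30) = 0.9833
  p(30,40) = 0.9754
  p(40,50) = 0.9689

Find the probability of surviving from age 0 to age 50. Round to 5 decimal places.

P(survive 0→50) = 0.9830 × 0.9793 × 0.9833 × 0.9754 × 0.9689.
= 0.894576.

0.89458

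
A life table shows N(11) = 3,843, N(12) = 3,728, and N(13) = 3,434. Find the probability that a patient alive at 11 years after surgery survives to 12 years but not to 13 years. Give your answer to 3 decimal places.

0.077

This is the probability of reaching 12 but not 13, conditional on being alive at 11: (N(12) − N(13)) / N(11).
= (3,728 − 3,434) / 3,843 = 294 / 3,843 = 0.076503.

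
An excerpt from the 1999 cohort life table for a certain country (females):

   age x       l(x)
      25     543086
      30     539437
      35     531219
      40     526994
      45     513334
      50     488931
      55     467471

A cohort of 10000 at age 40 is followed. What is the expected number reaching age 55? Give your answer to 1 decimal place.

8870.5

The relevant probability is 467471/526994 = 0.887052.
Expected number = 10000 × 0.887052 = 8870.5.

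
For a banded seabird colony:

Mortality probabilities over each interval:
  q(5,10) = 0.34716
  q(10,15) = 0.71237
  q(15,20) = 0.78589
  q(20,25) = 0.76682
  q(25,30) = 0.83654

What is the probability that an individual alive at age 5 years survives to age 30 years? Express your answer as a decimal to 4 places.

The overall survival probability is (1 − 0.34716) × (1 − 0.71237) × (1 − 0.78589) × (1 − 0.76682) × (1 − 0.83654).
= 0.65284 × 0.28763 × 0.21411 × 0.23318 × 0.16346 = 0.001532.

0.0015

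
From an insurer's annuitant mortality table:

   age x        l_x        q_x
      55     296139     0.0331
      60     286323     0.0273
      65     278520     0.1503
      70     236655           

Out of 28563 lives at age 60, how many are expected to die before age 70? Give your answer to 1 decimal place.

4954.8

The relevant probability is 1 − 236655/286323 = 0.173468.
Expected number = 28563 × 0.173468 = 4954.8.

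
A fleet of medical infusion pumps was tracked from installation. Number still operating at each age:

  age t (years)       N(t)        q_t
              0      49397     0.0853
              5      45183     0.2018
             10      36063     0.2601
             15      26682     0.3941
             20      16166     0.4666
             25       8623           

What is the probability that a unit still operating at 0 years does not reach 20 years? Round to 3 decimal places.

0.673

P(fail before 20 | operational at 0) = 1 − N(20)/N(0) = 1 − 16166/49397 = (33231)/49397 = 0.672733.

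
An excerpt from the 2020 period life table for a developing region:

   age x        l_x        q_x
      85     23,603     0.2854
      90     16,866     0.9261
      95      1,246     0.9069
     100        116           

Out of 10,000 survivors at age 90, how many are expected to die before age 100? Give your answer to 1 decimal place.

The relevant probability is 1 − 116/16,866 = 0.993122.
Expected number = 10,000 × 0.993122 = 9931.2.

9931.2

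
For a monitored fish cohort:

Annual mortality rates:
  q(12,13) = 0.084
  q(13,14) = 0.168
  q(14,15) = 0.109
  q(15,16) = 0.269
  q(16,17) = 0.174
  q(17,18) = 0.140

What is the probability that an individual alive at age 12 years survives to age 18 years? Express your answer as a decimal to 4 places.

0.3526

Survival from 12 to 18 is the product of surviving each interval: (1 − 0.084) × (1 − 0.168) × (1 − 0.109) × (1 − 0.269) × (1 − 0.174) × (1 − 0.140).
= 0.916 × 0.832 × 0.891 × 0.731 × 0.826 × 0.860 = 0.352608.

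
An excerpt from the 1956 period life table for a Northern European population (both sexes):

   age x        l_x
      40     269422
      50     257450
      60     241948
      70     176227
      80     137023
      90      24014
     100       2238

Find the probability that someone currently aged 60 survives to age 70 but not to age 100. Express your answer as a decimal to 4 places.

This is the probability of reaching 70 but not 100, conditional on being alive at 60: (l_70 − l_100) / l_60.
= (176227 − 2238) / 241948 = 173989 / 241948 = 0.719117.

0.7191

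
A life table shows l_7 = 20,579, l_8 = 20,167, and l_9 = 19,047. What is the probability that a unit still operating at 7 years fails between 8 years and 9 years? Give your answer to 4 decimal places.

0.0544

This is the probability of reaching 8 but not 9, conditional on being operational at 7: (l_8 − l_9) / l_7.
= (20,167 − 19,047) / 20,579 = 1,120 / 20,579 = 0.054424.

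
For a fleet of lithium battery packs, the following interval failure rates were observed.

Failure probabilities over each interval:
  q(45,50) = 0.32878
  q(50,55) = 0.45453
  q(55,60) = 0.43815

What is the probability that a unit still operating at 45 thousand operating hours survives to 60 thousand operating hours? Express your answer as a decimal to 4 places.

0.2057

Survival from 45 to 60 is the product of surviving each interval: (1 − 0.32878) × (1 − 0.45453) × (1 − 0.43815).
= 0.67122 × 0.54547 × 0.56185 = 0.205710.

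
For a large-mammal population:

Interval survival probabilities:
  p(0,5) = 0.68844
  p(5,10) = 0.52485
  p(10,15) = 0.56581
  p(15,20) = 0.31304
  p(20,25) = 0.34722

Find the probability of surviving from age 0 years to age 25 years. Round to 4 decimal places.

Survival from 0 to 25 is the product of surviving each interval: 0.68844 × 0.52485 × 0.56581 × 0.31304 × 0.34722.
= 0.022222.

0.0222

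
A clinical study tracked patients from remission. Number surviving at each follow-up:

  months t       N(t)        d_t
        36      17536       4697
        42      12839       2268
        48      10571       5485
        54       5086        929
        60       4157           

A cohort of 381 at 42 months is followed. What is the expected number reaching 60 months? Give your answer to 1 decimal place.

123.4

The relevant probability is 4157/12839 = 0.323779.
Expected number = 381 × 0.323779 = 123.4.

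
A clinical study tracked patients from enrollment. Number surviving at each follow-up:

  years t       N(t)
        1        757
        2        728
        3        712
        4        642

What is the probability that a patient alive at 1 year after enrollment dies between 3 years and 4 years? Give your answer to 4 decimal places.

0.0925

This is the probability of reaching 3 but not 4, conditional on being alive at 1: (N(3) − N(4)) / N(1).
= (712 − 642) / 757 = 70 / 757 = 0.092470.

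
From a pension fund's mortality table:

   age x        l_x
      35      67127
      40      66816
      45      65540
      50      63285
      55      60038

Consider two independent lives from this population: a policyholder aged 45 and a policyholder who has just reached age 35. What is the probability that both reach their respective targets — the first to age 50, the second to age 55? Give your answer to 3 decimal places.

0.864

p₁ = l_50/l_45 = 63285/65540 = 0.965594; p₂ = l_55/l_35 = 60038/67127 = 0.894394.
P(both) = p₁ × p₂ = 0.965594 × 0.894394 = 0.863621.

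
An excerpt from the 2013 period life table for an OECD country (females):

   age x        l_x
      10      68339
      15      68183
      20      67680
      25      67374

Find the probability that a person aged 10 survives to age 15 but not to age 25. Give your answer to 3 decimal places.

We want 5|10q10 = (l_15 − l_25)/l_10.
This is the probability of reaching 15 but not 25, conditional on being alive at 10: (l_15 − l_25) / l_10.
= (68183 − 67374) / 68339 = 809 / 68339 = 0.011838.

0.012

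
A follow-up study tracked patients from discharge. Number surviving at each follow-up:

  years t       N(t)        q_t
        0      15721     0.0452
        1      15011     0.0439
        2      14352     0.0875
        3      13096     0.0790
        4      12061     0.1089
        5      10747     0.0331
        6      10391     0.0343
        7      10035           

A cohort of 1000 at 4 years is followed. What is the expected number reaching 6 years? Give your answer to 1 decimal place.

861.5

The relevant probability is 10391/12061 = 0.861537.
Expected number = 1000 × 0.861537 = 861.5.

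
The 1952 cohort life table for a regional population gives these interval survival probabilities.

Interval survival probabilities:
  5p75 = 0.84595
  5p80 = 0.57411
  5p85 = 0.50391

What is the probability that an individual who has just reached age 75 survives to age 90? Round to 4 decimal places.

0.2447

Survival from 75 to 90 is the product of surviving each interval: 0.84595 × 0.57411 × 0.50391.
= 0.244733.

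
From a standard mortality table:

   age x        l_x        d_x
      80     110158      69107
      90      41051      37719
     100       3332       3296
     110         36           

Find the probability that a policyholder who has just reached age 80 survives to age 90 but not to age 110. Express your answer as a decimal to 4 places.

This is the probability of reaching 90 but not 110, conditional on being alive at 80: (l_90 − l_110) / l_80.
= (41051 − 36) / 110158 = 41015 / 110158 = 0.372329.

0.3723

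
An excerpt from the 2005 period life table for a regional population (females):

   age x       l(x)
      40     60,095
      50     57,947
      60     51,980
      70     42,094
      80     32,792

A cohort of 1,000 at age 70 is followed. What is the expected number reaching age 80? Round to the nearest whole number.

The relevant probability is 32,792/42,094 = 0.779018.
Expected number = 1,000 × 0.779018 = 779.

779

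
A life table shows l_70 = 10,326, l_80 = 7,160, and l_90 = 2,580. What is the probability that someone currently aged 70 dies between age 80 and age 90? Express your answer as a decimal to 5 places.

We want 10|10q70 = (l_80 − l_90)/l_70.
This is the probability of reaching 80 but not 90, conditional on being alive at 70: (l_80 − l_90) / l_70.
= (7,160 − 2,580) / 10,326 = 4,580 / 10,326 = 0.443541.

0.44354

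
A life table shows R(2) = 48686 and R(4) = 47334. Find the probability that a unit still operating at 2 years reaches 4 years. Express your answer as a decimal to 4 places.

0.9722

The conditional survival probability is R(4)/R(2) = 47334/48686 = 0.972230.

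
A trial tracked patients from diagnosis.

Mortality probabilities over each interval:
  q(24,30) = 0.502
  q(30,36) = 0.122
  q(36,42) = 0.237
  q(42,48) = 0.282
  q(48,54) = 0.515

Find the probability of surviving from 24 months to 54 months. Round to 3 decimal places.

Survival from 24 to 54 is the product of surviving each interval: (1 − 0.502) × (1 − 0.122) × (1 − 0.237) × (1 − 0.282) × (1 − 0.515).
= 0.498 × 0.878 × 0.763 × 0.718 × 0.485 = 0.116176.

0.116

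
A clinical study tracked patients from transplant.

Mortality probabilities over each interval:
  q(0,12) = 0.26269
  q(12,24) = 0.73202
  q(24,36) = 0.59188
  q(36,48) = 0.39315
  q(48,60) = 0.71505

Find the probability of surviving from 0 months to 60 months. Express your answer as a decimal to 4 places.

Survival from 0 to 60 is the product of surviving each interval: (1 − 0.26269) × (1 − 0.73202) × (1 − 0.59188) × (1 − 0.39315) × (1 − 0.71505).
= 0.73731 × 0.26798 × 0.40812 × 0.60685 × 0.28495 = 0.013944.

0.0139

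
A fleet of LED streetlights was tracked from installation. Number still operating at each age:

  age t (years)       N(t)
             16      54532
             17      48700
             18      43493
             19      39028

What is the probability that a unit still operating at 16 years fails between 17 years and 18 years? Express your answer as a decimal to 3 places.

This is the probability of reaching 17 but not 18, conditional on being operational at 16: (N(17) − N(18)) / N(16).
= (48700 − 43493) / 54532 = 5207 / 54532 = 0.095485.

0.095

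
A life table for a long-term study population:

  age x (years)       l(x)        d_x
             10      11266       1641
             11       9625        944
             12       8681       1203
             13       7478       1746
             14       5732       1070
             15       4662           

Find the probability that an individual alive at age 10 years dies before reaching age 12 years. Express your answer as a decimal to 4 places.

0.2295

P(die before 12 | alive at 10) = 1 − l(12)/l(10) = 1 − 8681/11266 = (2585)/11266 = 0.229451.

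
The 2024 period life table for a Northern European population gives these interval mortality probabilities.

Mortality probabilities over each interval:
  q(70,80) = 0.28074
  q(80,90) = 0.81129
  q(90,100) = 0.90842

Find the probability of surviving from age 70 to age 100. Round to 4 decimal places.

Chaining the interval survival probabilities: (1 − 0.28074) × (1 − 0.81129) × (1 − 0.90842).
= 0.71926 × 0.18871 × 0.09158 = 0.012430.

0.0124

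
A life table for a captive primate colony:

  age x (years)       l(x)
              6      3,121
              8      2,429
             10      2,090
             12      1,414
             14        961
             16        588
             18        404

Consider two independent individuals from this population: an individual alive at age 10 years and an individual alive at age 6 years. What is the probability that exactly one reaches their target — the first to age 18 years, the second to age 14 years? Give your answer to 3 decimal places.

p₁ = l(18)/l(10) = 404/2,090 = 0.193301; p₂ = l(14)/l(6) = 961/3,121 = 0.307914.
P(exactly one) = p₁(1−p₂) + (1−p₁)p₂ = 0.133781 + 0.248394 = 0.382175.

0.382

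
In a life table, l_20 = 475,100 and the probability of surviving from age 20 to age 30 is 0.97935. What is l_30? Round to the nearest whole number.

l_30 = l_20 × p = 475,100 × 0.97935 = 465289.

465289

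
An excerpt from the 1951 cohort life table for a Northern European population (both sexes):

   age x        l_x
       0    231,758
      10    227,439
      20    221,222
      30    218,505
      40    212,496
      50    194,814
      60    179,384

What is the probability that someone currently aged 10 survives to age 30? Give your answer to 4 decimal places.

We want 20p10 = l_30/l_10.
The conditional survival probability is l_30/l_10 = 218,505/227,439 = 0.960719.

0.9607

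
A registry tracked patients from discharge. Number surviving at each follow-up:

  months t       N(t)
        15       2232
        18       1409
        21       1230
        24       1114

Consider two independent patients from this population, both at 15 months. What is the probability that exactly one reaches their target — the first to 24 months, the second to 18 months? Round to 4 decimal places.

0.5002

p₁ = N(24)/N(15) = 1114/2232 = 0.499104; p₂ = N(18)/N(15) = 1409/2232 = 0.631272.
P(exactly one) = p₁(1−p₂) + (1−p₁)p₂ = 0.184034 + 0.316202 = 0.500235.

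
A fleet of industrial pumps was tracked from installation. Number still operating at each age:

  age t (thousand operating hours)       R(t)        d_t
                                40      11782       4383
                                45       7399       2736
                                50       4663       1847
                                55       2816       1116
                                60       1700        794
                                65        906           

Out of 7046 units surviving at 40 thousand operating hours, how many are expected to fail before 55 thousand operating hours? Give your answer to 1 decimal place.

5361.9

The relevant probability is 1 − 2816/11782 = 0.760991.
Expected number = 7046 × 0.760991 = 5361.9.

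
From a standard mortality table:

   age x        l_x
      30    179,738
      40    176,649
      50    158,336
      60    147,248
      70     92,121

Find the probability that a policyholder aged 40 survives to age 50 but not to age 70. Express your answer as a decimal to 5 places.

We want 10|20q40 = (l_50 − l_70)/l_40.
This is the probability of reaching 50 but not 70, conditional on being alive at 40: (l_50 − l_70) / l_40.
= (158,336 − 92,121) / 176,649 = 66,215 / 176,649 = 0.374839.

0.37484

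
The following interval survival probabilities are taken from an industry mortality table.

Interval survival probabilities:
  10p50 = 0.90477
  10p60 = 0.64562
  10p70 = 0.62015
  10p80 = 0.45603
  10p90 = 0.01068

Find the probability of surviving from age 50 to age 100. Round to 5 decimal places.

0.00176

Survival from 50 to 100 is the product of surviving each interval: 0.90477 × 0.64562 × 0.62015 × 0.45603 × 0.01068.
= 0.001764.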